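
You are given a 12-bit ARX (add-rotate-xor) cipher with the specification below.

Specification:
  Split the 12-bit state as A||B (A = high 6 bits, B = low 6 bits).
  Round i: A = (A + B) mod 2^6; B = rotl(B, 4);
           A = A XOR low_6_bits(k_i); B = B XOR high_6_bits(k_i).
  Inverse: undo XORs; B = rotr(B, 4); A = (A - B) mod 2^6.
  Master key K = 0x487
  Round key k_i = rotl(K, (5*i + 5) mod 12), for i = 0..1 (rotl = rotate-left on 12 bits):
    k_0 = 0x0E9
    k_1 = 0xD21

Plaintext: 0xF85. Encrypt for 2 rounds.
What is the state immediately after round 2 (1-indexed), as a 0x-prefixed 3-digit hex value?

s_0 = plaintext = 0xF85
s_1 = Round(s_0, k_0) = 0xA92
s_2 = Round(s_1, k_1) = 0x750

0x750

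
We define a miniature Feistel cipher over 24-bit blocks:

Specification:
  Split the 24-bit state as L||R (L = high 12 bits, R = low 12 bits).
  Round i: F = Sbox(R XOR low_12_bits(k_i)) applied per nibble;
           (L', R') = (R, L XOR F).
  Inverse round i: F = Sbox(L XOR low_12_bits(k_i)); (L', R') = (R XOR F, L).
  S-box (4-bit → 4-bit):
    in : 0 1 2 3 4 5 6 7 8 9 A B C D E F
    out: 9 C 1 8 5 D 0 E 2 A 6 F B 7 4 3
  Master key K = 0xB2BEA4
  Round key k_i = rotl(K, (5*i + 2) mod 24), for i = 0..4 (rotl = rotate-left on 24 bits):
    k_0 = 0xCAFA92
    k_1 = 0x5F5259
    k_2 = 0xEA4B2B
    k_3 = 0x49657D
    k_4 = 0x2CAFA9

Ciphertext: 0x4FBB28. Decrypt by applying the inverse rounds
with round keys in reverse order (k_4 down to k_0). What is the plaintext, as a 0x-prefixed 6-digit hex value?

0xC8BC79

s_0 = ciphertext = 0x4FBB28
s_1 = InvRound(s_0, k_4) = 0x4F94FB
s_2 = InvRound(s_1, k_3) = 0x8DE4F9
s_3 = InvRound(s_2, k_2) = 0xCC48DE
s_4 = InvRound(s_3, k_1) = 0xC79CC4
s_5 = InvRound(s_4, k_0) = 0xC8BC79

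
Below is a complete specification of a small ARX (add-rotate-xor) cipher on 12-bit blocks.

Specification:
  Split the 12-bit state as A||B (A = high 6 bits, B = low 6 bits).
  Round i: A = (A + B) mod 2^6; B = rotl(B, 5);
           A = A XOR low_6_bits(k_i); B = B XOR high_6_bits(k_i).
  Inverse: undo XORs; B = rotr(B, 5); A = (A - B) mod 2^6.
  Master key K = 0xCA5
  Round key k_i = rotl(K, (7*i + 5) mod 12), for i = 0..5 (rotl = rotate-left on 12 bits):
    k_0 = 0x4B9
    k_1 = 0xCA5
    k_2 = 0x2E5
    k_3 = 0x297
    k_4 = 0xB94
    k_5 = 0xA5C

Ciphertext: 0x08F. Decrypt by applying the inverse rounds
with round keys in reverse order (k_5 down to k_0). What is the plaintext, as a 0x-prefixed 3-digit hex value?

s_0 = ciphertext = 0x08F
s_1 = InvRound(s_0, k_5) = 0x44D
s_2 = InvRound(s_1, k_4) = 0xF87
s_3 = InvRound(s_2, k_3) = 0x3DA
s_4 = InvRound(s_3, k_2) = 0x222
s_5 = InvRound(s_4, k_1) = 0x360
s_6 = InvRound(s_5, k_0) = 0x3E5

0x3E5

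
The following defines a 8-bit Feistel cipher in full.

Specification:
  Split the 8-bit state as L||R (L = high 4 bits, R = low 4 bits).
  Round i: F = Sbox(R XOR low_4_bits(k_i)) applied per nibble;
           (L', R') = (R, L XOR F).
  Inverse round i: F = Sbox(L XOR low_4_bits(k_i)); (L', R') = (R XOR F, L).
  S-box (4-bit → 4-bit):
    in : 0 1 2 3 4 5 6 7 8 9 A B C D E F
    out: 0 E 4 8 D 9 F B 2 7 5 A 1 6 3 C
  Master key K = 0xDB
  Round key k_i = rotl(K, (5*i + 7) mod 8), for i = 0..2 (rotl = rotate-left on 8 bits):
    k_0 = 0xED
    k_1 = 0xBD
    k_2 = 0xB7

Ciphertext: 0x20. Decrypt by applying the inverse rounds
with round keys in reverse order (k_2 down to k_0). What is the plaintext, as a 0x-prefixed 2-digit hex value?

0xDF

s_0 = ciphertext = 0x20
s_1 = InvRound(s_0, k_2) = 0x92
s_2 = InvRound(s_1, k_1) = 0xF9
s_3 = InvRound(s_2, k_0) = 0xDF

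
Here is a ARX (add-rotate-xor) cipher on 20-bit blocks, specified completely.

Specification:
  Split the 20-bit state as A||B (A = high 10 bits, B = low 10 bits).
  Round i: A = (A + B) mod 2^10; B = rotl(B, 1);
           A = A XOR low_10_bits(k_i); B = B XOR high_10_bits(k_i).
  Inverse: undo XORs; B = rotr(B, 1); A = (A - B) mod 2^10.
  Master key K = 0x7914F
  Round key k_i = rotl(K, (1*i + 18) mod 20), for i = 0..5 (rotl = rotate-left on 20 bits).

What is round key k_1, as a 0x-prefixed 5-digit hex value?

0xBC8A7

K = 0x7914F
k_0 = rotl(K, (1*0+18) mod 20) = rotl(K, 18) = 0xDE453
k_1 = rotl(K, (1*1+18) mod 20) = rotl(K, 19) = 0xBC8A7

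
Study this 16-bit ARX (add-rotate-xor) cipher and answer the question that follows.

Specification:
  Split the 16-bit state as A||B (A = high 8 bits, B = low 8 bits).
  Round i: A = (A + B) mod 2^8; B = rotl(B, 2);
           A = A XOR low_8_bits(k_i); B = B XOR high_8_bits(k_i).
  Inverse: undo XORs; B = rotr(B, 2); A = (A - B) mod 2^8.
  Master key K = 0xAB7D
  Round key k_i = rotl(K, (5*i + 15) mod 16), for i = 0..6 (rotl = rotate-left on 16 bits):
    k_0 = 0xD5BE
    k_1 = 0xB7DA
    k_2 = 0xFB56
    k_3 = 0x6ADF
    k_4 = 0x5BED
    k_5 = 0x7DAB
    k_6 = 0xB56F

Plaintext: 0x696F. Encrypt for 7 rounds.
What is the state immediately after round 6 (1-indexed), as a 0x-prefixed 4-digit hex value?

0xBA5E

s_0 = plaintext = 0x696F
s_1 = Round(s_0, k_0) = 0x6668
s_2 = Round(s_1, k_1) = 0x1416
s_3 = Round(s_2, k_2) = 0x7CA3
s_4 = Round(s_3, k_3) = 0xC0E4
s_5 = Round(s_4, k_4) = 0x49C8
s_6 = Round(s_5, k_5) = 0xBA5E
s_7 = Round(s_6, k_6) = 0x77CC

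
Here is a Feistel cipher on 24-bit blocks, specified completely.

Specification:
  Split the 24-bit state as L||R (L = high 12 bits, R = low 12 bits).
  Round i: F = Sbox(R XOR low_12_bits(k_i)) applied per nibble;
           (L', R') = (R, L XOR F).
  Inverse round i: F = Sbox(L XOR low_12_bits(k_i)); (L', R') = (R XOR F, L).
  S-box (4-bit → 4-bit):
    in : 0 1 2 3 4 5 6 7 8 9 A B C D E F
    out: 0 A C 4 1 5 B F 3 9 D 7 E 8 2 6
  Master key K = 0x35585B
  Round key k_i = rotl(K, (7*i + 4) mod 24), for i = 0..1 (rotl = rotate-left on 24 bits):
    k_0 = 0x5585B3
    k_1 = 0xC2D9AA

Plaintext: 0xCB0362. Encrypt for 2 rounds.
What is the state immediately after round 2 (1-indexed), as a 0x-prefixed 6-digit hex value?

s_0 = plaintext = 0xCB0362
s_1 = Round(s_0, k_0) = 0x36273A
s_2 = Round(s_1, k_1) = 0x73A1F2

0x73A1F2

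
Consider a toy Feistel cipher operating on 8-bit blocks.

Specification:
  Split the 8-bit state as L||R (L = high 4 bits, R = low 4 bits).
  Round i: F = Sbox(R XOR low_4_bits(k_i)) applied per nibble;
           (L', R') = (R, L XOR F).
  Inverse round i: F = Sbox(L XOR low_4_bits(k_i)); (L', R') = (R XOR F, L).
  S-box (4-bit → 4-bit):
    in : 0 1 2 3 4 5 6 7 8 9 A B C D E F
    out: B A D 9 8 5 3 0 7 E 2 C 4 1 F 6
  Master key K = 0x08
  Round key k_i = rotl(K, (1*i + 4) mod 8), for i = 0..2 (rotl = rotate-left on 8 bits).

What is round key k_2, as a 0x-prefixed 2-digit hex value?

0x02

K = 0x08
k_0 = rotl(K, (1*0+4) mod 8) = rotl(K, 4) = 0x80
k_1 = rotl(K, (1*1+4) mod 8) = rotl(K, 5) = 0x01
k_2 = rotl(K, (1*2+4) mod 8) = rotl(K, 6) = 0x02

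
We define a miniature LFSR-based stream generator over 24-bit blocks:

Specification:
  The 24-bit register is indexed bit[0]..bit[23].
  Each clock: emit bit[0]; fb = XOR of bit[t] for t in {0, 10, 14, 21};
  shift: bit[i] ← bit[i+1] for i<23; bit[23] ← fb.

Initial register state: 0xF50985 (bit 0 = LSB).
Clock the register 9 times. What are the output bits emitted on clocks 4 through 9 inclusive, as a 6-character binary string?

000011

reg_0 = 0xF50985
clock 1: out=1, reg = 0x7A84C2
clock 2: out=0, reg = 0x3D4261
clock 3: out=1, reg = 0x9EA130
clock 4: out=0, reg = 0x4F5098
clock 5: out=0, reg = 0xA7A84C
clock 6: out=0, reg = 0xD3D426
clock 7: out=0, reg = 0x69EA13
clock 8: out=1, reg = 0xB4F509
clock 9: out=1, reg = 0x5A7A84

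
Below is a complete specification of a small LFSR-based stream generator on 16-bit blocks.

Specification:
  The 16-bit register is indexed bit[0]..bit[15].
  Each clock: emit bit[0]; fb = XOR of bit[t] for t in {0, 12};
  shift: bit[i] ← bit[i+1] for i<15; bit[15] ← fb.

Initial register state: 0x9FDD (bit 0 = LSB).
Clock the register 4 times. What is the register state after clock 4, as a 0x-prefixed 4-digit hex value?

0x49FD

reg_0 = 0x9FDD
clock 1: out=1, reg = 0x4FEE
clock 2: out=0, reg = 0x27F7
clock 3: out=1, reg = 0x93FB
clock 4: out=1, reg = 0x49FD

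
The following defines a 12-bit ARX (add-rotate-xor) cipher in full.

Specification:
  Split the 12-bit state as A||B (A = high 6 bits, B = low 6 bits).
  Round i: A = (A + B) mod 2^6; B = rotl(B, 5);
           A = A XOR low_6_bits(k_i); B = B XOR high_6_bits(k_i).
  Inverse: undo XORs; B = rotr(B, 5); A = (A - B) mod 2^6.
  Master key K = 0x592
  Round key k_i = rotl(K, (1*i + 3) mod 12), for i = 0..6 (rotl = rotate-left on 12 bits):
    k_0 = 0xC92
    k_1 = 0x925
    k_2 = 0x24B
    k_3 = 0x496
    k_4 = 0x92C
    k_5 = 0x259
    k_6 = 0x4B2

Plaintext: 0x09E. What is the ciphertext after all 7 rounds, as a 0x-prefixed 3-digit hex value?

0x27D

s_0 = plaintext = 0x09E
s_1 = Round(s_0, k_0) = 0xCBD
s_2 = Round(s_1, k_1) = 0x29A
s_3 = Round(s_2, k_2) = 0xBC4
s_4 = Round(s_3, k_3) = 0x950
s_5 = Round(s_4, k_4) = 0x66C
s_6 = Round(s_5, k_5) = 0x71F
s_7 = Round(s_6, k_6) = 0x27D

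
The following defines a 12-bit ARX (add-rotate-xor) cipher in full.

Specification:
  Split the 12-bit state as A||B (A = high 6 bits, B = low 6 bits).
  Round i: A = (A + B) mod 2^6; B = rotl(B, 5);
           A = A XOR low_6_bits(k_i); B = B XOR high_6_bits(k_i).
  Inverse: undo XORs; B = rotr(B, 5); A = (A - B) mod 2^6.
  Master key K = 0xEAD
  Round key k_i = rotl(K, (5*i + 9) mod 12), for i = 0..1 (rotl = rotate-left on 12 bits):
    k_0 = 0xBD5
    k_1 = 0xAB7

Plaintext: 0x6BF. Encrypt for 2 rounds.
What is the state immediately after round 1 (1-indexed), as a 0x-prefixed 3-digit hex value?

0x310

s_0 = plaintext = 0x6BF
s_1 = Round(s_0, k_0) = 0x310
s_2 = Round(s_1, k_1) = 0xAE2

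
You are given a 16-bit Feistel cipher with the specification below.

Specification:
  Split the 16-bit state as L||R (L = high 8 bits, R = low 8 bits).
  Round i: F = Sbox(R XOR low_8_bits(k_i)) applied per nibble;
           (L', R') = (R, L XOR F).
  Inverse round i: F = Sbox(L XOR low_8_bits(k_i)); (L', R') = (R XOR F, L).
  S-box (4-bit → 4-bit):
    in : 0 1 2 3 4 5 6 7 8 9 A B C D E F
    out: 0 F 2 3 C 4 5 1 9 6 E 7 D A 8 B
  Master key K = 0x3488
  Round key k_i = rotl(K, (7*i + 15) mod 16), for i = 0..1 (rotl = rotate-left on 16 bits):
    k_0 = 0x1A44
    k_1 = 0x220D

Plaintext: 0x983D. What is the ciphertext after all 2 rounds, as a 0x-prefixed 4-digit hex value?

s_0 = plaintext = 0x983D
s_1 = Round(s_0, k_0) = 0x3D8E
s_2 = Round(s_1, k_1) = 0x8EAE

0x8EAE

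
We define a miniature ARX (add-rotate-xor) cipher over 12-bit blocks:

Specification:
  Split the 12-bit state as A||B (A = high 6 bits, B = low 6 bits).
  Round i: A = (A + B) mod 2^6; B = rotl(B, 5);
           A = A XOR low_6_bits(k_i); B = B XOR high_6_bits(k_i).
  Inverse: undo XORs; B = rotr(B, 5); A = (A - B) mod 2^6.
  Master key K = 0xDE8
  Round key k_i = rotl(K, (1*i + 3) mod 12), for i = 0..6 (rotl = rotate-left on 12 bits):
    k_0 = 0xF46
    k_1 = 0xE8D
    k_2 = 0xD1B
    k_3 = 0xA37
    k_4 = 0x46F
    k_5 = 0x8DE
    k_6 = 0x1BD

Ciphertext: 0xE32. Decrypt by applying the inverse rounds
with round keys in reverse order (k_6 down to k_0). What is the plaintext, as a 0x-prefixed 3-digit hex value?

s_0 = ciphertext = 0xE32
s_1 = InvRound(s_0, k_6) = 0x729
s_2 = InvRound(s_1, k_5) = 0xB94
s_3 = InvRound(s_2, k_4) = 0xDCA
s_4 = InvRound(s_3, k_3) = 0xEC5
s_5 = InvRound(s_4, k_2) = 0xF63
s_6 = InvRound(s_5, k_1) = 0xFB2
s_7 = InvRound(s_6, k_0) = 0x69E

0x69E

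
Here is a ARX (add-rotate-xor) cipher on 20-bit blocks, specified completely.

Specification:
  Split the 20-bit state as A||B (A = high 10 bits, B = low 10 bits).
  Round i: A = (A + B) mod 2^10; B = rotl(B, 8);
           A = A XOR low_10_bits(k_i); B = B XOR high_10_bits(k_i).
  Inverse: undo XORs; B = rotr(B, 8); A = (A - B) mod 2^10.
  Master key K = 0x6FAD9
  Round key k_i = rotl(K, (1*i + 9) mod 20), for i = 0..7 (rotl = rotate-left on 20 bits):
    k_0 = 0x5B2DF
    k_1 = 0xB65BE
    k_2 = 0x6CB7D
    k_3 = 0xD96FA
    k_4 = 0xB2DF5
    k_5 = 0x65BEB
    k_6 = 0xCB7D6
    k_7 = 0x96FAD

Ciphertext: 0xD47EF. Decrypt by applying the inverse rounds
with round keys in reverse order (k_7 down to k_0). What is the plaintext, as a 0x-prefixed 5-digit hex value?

s_0 = ciphertext = 0xD47EF
s_1 = InvRound(s_0, k_7) = 0x8AED1
s_2 = InvRound(s_1, k_6) = 0x833F1
s_3 = InvRound(s_2, k_5) = 0x1259E
s_4 = InvRound(s_3, k_4) = 0x19557
s_5 = InvRound(s_4, k_3) = 0x754CA
s_6 = InvRound(s_5, k_2) = 0x31DE1
s_7 = InvRound(s_6, k_1) = 0x258E3
s_8 = InvRound(s_7, k_0) = 0x0323D

0x0323D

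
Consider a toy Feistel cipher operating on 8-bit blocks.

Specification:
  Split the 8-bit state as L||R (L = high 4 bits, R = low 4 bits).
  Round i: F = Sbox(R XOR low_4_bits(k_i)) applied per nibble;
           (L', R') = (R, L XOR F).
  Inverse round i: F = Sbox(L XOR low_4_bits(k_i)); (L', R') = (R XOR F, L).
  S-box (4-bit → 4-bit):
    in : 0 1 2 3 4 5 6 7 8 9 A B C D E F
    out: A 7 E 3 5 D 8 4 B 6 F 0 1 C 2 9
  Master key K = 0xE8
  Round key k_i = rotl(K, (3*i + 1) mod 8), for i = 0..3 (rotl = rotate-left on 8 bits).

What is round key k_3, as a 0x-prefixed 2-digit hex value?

K = 0xE8
k_0 = rotl(K, (3*0+1) mod 8) = rotl(K, 1) = 0xD1
k_1 = rotl(K, (3*1+1) mod 8) = rotl(K, 4) = 0x8E
k_2 = rotl(K, (3*2+1) mod 8) = rotl(K, 7) = 0x74
k_3 = rotl(K, (3*3+1) mod 8) = rotl(K, 2) = 0xA3

0xA3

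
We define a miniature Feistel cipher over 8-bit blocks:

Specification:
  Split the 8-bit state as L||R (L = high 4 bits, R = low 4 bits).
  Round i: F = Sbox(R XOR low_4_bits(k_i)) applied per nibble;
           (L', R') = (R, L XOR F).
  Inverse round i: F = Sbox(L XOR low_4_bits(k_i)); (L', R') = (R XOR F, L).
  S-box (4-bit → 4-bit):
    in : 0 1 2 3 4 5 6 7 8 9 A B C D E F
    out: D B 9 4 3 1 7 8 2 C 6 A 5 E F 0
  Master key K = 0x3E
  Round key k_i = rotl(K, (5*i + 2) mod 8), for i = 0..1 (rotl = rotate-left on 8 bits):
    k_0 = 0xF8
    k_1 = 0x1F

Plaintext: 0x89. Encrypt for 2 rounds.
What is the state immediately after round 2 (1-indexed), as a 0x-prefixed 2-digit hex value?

s_0 = plaintext = 0x89
s_1 = Round(s_0, k_0) = 0x93
s_2 = Round(s_1, k_1) = 0x3C

0x3C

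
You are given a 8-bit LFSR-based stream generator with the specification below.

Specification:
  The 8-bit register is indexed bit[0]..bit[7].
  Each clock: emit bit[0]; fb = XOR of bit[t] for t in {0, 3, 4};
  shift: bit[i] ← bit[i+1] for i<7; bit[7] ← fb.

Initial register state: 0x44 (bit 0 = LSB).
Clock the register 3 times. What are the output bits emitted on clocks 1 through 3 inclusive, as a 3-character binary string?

reg_0 = 0x44
clock 1: out=0, reg = 0x22
clock 2: out=0, reg = 0x11
clock 3: out=1, reg = 0x08

001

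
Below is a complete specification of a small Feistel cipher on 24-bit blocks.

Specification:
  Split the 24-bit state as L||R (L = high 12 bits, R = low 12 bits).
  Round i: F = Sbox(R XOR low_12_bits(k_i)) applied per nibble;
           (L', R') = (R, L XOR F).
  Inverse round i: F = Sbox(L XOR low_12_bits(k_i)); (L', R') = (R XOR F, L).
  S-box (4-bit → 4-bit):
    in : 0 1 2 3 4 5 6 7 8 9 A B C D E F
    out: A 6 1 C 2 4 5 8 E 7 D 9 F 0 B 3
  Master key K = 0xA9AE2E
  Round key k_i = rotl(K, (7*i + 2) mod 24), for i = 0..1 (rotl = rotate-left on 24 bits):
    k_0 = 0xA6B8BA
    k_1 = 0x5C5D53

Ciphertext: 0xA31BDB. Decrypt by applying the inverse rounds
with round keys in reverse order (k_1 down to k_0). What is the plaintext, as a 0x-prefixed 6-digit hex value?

0x3FB38A

s_0 = ciphertext = 0xA31BDB
s_1 = InvRound(s_0, k_1) = 0x38AA31
s_2 = InvRound(s_1, k_0) = 0x3FB38A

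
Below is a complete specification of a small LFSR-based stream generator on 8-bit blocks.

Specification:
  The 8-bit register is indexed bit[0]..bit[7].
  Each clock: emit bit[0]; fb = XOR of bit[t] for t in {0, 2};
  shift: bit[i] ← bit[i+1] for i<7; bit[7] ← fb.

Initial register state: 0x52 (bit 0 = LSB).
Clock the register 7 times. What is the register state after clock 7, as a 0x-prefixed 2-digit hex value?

0x8C

reg_0 = 0x52
clock 1: out=0, reg = 0x29
clock 2: out=1, reg = 0x94
clock 3: out=0, reg = 0xCA
clock 4: out=0, reg = 0x65
clock 5: out=1, reg = 0x32
clock 6: out=0, reg = 0x19
clock 7: out=1, reg = 0x8C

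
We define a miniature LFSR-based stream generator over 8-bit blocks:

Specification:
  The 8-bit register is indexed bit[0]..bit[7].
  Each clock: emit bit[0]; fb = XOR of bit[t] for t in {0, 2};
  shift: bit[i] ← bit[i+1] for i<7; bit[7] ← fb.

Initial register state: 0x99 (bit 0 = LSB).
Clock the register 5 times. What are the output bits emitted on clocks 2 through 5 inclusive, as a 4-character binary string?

reg_0 = 0x99
clock 1: out=1, reg = 0xCC
clock 2: out=0, reg = 0xE6
clock 3: out=0, reg = 0xF3
clock 4: out=1, reg = 0xF9
clock 5: out=1, reg = 0xFC

0011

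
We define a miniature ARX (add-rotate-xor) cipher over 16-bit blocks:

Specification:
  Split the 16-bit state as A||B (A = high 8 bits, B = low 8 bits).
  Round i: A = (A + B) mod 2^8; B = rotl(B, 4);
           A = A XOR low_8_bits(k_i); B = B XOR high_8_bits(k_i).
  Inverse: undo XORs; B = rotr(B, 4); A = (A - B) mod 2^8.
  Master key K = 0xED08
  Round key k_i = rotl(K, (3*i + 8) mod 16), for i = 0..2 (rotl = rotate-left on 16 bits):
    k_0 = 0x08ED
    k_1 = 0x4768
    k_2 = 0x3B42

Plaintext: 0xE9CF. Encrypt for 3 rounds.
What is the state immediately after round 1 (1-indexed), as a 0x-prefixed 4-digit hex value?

0x55F4

s_0 = plaintext = 0xE9CF
s_1 = Round(s_0, k_0) = 0x55F4
s_2 = Round(s_1, k_1) = 0x2108
s_3 = Round(s_2, k_2) = 0x6BBB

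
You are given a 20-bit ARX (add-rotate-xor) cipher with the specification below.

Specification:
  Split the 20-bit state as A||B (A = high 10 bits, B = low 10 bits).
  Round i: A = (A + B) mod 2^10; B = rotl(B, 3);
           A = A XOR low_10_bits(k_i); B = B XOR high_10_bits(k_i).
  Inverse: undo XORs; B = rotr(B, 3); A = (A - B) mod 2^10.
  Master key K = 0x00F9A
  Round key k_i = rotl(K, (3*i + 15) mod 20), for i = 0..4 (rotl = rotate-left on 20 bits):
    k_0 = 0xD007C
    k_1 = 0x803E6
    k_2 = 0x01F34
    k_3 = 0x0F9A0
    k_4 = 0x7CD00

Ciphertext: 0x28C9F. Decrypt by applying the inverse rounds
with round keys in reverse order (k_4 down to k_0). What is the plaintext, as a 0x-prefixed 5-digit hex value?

s_0 = ciphertext = 0x28C9F
s_1 = InvRound(s_0, k_4) = 0xDDA2D
s_2 = InvRound(s_1, k_3) = 0x451C2
s_3 = InvRound(s_2, k_2) = 0xDA2B8
s_4 = InvRound(s_3, k_1) = 0x1DC17
s_5 = InvRound(s_4, k_0) = 0x087EA

0x087EA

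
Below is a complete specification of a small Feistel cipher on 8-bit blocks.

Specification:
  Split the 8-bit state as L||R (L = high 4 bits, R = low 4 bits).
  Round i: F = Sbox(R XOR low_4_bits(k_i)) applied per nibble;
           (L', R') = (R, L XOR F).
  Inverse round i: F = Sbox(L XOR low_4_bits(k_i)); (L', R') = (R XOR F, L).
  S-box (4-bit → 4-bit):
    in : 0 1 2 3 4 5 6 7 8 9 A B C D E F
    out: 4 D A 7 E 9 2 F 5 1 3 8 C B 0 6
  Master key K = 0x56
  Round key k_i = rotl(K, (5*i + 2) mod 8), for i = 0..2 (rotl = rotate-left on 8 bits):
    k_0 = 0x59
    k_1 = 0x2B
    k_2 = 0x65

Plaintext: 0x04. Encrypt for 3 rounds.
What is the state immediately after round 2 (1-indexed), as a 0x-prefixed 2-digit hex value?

0xB0

s_0 = plaintext = 0x04
s_1 = Round(s_0, k_0) = 0x4B
s_2 = Round(s_1, k_1) = 0xB0
s_3 = Round(s_2, k_2) = 0x02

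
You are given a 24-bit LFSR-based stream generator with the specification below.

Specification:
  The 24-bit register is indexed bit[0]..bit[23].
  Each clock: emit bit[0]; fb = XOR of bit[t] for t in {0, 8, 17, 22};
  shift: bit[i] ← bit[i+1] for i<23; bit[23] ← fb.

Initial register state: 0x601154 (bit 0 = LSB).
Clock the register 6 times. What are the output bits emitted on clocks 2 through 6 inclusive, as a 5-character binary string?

reg_0 = 0x601154
clock 1: out=0, reg = 0x3008AA
clock 2: out=0, reg = 0x180455
clock 3: out=1, reg = 0x8C022A
clock 4: out=0, reg = 0x460115
clock 5: out=1, reg = 0x23008A
clock 6: out=0, reg = 0x918045

01010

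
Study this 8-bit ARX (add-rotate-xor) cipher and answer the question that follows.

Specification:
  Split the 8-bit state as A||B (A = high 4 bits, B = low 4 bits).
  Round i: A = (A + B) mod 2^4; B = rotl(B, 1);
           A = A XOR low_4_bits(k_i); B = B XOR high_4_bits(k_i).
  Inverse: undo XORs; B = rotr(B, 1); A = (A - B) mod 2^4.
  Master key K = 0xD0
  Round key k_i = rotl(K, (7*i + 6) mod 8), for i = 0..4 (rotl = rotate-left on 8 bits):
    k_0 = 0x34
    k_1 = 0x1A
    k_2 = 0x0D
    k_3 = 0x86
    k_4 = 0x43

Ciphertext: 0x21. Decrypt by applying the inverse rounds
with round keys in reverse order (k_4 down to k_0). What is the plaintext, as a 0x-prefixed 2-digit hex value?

s_0 = ciphertext = 0x21
s_1 = InvRound(s_0, k_4) = 0x7A
s_2 = InvRound(s_1, k_3) = 0x01
s_3 = InvRound(s_2, k_2) = 0x58
s_4 = InvRound(s_3, k_1) = 0x3C
s_5 = InvRound(s_4, k_0) = 0x8F

0x8F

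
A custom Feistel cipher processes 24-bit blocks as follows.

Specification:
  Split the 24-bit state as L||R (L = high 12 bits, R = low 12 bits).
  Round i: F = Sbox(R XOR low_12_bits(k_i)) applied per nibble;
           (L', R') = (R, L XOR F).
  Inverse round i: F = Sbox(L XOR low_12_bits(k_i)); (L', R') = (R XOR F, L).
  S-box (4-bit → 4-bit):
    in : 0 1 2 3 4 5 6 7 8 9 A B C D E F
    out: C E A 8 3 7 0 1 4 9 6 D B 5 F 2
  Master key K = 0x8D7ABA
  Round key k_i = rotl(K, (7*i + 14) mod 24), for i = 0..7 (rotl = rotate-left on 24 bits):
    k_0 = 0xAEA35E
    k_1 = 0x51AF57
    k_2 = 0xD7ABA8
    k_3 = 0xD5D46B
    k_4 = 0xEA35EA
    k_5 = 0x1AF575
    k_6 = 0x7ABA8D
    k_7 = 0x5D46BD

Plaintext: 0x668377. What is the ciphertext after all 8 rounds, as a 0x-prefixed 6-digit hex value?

0xA8191A

s_0 = plaintext = 0x668377
s_1 = Round(s_0, k_0) = 0x377AC1
s_2 = Round(s_1, k_1) = 0xAC14E7
s_3 = Round(s_2, k_2) = 0x4E78F3
s_4 = Round(s_3, k_3) = 0x8F3F73
s_5 = Round(s_4, k_4) = 0xF73E6A
s_6 = Round(s_5, k_5) = 0xE6A291
s_7 = Round(s_6, k_6) = 0x291A81
s_8 = Round(s_7, k_7) = 0xA8191A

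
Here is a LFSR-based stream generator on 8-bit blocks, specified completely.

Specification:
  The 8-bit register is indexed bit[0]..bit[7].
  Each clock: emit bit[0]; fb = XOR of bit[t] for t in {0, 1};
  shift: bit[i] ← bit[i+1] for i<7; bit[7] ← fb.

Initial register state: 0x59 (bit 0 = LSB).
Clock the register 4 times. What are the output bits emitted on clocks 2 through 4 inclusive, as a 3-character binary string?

reg_0 = 0x59
clock 1: out=1, reg = 0xAC
clock 2: out=0, reg = 0x56
clock 3: out=0, reg = 0xAB
clock 4: out=1, reg = 0x55

001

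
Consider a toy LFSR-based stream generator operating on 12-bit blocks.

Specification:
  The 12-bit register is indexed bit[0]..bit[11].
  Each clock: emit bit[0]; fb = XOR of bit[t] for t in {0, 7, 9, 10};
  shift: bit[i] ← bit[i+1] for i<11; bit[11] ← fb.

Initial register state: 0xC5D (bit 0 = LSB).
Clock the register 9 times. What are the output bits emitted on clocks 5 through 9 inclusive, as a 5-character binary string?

10100

reg_0 = 0xC5D
clock 1: out=1, reg = 0x62E
clock 2: out=0, reg = 0x317
clock 3: out=1, reg = 0x18B
clock 4: out=1, reg = 0x0C5
clock 5: out=1, reg = 0x062
clock 6: out=0, reg = 0x031
clock 7: out=1, reg = 0x818
clock 8: out=0, reg = 0x40C
clock 9: out=0, reg = 0xA06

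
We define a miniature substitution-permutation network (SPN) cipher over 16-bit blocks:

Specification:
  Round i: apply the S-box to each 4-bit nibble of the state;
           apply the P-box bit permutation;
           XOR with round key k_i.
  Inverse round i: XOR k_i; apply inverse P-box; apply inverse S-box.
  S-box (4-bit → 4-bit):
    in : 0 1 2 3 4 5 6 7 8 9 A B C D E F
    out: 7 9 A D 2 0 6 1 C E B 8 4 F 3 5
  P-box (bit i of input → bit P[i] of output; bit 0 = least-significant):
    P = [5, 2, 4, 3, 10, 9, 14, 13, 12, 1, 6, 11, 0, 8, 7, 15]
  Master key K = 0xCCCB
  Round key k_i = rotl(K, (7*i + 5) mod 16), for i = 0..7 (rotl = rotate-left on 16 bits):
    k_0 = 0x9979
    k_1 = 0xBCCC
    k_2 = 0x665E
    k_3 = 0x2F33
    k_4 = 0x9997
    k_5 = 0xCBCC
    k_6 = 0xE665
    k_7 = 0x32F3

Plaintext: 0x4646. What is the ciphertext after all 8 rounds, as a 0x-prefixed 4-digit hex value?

0xD0C7

s_0 = plaintext = 0x4646
s_1 = Round(s_0, k_0) = 0x9A2F
s_2 = Round(s_1, k_1) = 0x077E
s_3 = Round(s_2, k_2) = 0x73FB
s_4 = Round(s_3, k_3) = 0x737A
s_5 = Round(s_4, k_4) = 0x85FA
s_6 = Round(s_5, k_5) = 0x0F60
s_7 = Round(s_6, k_6) = 0xB590
s_8 = Round(s_7, k_7) = 0xD0C7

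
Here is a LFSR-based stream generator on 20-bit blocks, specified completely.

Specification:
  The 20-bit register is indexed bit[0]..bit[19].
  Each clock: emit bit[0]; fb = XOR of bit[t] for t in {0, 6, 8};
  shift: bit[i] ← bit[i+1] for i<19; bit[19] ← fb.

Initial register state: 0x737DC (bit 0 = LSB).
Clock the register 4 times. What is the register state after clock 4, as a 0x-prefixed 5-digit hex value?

reg_0 = 0x737DC
clock 1: out=0, reg = 0x39BEE
clock 2: out=0, reg = 0x1CDF7
clock 3: out=1, reg = 0x8E6FB
clock 4: out=1, reg = 0x4737D

0x4737D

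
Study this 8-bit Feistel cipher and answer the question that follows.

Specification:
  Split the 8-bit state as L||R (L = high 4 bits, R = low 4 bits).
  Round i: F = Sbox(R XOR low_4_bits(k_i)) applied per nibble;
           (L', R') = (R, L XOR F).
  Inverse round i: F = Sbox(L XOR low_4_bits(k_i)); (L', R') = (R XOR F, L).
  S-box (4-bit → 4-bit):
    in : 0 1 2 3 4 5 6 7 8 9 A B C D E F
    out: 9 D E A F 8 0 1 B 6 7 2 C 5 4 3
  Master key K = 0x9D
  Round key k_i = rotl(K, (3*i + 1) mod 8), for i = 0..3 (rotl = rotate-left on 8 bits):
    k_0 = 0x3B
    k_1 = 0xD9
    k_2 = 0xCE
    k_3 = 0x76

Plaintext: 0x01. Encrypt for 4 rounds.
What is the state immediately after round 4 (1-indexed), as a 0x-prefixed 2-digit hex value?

0x5F

s_0 = plaintext = 0x01
s_1 = Round(s_0, k_0) = 0x17
s_2 = Round(s_1, k_1) = 0x75
s_3 = Round(s_2, k_2) = 0x55
s_4 = Round(s_3, k_3) = 0x5F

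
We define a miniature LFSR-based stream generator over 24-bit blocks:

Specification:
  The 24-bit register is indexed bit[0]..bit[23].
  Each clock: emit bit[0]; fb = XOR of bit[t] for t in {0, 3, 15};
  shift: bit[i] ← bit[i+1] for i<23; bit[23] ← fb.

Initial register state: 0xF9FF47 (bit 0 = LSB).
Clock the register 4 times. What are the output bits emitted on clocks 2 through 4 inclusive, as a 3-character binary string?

reg_0 = 0xF9FF47
clock 1: out=1, reg = 0x7CFFA3
clock 2: out=1, reg = 0x3E7FD1
clock 3: out=1, reg = 0x9F3FE8
clock 4: out=0, reg = 0xCF9FF4

110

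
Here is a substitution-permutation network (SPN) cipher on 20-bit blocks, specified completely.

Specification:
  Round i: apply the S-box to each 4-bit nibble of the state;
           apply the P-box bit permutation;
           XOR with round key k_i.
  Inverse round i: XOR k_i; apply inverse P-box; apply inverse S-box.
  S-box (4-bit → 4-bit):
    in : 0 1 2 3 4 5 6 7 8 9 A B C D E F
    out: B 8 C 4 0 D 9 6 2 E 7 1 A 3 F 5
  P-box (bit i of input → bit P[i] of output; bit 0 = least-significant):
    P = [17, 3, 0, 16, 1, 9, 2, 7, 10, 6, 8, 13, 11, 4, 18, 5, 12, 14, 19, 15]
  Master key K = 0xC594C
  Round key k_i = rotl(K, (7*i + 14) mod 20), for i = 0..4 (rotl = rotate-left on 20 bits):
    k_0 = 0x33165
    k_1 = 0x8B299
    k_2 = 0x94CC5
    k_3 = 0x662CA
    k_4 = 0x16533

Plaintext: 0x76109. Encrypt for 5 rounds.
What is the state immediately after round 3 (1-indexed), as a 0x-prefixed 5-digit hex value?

0x624B9

s_0 = plaintext = 0x76109
s_1 = Round(s_0, k_0) = 0xA5BCE
s_2 = Round(s_1, k_1) = 0x7EC30
s_3 = Round(s_2, k_2) = 0x624B9
s_4 = Round(s_3, k_3) = 0x3F2E1
s_5 = Round(s_4, k_4) = 0xC4EB5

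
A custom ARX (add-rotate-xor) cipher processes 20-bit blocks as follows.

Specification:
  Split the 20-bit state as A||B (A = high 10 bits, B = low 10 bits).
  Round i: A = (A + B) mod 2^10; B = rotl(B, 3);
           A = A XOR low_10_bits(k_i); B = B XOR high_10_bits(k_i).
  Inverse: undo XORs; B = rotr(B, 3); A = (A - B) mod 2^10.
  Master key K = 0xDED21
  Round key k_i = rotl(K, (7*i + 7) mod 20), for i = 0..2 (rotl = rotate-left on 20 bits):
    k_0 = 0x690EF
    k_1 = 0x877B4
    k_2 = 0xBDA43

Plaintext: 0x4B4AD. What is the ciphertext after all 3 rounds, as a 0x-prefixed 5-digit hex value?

s_0 = plaintext = 0x4B4AD
s_1 = Round(s_0, k_0) = 0x4D4CD
s_2 = Round(s_1, k_1) = 0x6D874
s_3 = Round(s_2, k_2) = 0x1A556

0x1A556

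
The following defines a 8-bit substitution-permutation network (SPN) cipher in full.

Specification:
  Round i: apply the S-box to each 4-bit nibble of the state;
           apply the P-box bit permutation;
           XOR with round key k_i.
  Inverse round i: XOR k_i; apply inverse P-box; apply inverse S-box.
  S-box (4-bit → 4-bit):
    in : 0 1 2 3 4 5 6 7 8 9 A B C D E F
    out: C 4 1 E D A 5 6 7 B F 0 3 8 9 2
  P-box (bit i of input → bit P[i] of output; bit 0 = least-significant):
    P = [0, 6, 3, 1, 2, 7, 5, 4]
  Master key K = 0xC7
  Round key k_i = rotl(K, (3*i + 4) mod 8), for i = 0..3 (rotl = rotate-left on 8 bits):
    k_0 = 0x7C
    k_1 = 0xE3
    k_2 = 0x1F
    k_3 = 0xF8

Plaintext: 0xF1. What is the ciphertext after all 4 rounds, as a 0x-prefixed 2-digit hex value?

s_0 = plaintext = 0xF1
s_1 = Round(s_0, k_0) = 0xF4
s_2 = Round(s_1, k_1) = 0x68
s_3 = Round(s_2, k_2) = 0x72
s_4 = Round(s_3, k_3) = 0x59

0x59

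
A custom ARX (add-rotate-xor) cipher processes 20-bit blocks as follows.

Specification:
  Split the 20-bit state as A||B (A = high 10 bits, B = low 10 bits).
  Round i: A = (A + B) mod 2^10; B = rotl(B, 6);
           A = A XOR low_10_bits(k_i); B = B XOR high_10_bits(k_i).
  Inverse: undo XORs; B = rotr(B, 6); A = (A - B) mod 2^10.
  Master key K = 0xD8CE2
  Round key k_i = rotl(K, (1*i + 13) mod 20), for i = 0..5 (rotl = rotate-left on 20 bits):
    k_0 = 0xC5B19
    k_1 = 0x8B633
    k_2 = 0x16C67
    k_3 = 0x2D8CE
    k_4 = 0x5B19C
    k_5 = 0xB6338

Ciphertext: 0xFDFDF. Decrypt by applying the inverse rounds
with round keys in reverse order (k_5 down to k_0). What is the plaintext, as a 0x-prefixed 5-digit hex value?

s_0 = ciphertext = 0xFDFDF
s_1 = InvRound(s_0, k_5) = 0x16C74
s_2 = InvRound(s_1, k_4) = 0x10D84
s_3 = InvRound(s_2, k_3) = 0x5A724
s_4 = InvRound(s_3, k_2) = 0x447FD
s_5 = InvRound(s_4, k_1) = 0x86D07
s_6 = InvRound(s_5, k_0) = 0xFA918

0xFA918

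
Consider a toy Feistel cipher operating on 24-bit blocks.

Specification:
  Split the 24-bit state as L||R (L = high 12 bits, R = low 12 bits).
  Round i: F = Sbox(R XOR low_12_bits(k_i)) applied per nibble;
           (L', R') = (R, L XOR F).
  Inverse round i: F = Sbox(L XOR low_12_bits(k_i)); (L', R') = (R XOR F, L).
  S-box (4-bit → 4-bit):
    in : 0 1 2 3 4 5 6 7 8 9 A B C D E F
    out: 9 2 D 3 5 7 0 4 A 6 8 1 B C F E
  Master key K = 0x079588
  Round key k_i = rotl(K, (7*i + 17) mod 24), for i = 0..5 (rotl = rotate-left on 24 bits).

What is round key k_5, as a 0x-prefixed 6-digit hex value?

0x795880

K = 0x079588
k_0 = rotl(K, (7*0+17) mod 24) = rotl(K, 17) = 0x100F2B
k_1 = rotl(K, (7*1+17) mod 24) = rotl(K, 0) = 0x079588
k_2 = rotl(K, (7*2+17) mod 24) = rotl(K, 7) = 0xCAC403
k_3 = rotl(K, (7*3+17) mod 24) = rotl(K, 14) = 0x6201E5
k_4 = rotl(K, (7*4+17) mod 24) = rotl(K, 21) = 0x00F2B1
k_5 = rotl(K, (7*5+17) mod 24) = rotl(K, 4) = 0x795880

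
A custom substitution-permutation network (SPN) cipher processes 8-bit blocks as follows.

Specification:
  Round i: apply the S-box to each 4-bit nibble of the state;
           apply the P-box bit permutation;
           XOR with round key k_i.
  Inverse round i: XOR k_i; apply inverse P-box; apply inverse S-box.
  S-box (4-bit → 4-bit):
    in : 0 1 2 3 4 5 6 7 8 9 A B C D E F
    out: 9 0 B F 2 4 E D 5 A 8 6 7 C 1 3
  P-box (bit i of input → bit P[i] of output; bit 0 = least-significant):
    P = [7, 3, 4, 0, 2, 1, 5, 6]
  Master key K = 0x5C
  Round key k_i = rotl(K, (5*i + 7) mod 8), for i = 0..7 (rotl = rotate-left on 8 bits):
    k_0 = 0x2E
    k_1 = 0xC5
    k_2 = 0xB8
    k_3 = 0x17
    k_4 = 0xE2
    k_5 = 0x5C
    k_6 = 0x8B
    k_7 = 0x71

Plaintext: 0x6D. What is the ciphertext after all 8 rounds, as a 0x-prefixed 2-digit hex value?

0xFA

s_0 = plaintext = 0x6D
s_1 = Round(s_0, k_0) = 0x5D
s_2 = Round(s_1, k_1) = 0xF4
s_3 = Round(s_2, k_2) = 0xB6
s_4 = Round(s_3, k_3) = 0x2C
s_5 = Round(s_4, k_4) = 0x3C
s_6 = Round(s_5, k_5) = 0xA2
s_7 = Round(s_6, k_6) = 0x42
s_8 = Round(s_7, k_7) = 0xFA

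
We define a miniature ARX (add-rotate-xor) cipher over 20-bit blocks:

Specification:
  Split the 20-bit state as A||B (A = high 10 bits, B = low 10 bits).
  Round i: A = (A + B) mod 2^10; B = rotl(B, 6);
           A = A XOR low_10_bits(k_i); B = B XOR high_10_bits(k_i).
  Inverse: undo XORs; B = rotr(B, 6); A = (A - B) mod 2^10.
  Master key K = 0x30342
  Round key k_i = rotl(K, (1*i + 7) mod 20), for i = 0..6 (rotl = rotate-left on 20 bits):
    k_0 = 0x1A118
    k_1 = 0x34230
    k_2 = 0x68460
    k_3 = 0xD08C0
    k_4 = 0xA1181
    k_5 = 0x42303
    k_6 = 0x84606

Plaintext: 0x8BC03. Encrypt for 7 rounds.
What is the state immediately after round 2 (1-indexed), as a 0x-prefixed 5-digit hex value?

0x78ADA

s_0 = plaintext = 0x8BC03
s_1 = Round(s_0, k_0) = 0xCA8A8
s_2 = Round(s_1, k_1) = 0x78ADA
s_3 = Round(s_2, k_2) = 0x3730C
s_4 = Round(s_3, k_3) = 0xCA072
s_5 = Round(s_4, k_4) = 0x86E03
s_6 = Round(s_5, k_5) = 0xC75E8
s_7 = Round(s_6, k_6) = 0xC0C0F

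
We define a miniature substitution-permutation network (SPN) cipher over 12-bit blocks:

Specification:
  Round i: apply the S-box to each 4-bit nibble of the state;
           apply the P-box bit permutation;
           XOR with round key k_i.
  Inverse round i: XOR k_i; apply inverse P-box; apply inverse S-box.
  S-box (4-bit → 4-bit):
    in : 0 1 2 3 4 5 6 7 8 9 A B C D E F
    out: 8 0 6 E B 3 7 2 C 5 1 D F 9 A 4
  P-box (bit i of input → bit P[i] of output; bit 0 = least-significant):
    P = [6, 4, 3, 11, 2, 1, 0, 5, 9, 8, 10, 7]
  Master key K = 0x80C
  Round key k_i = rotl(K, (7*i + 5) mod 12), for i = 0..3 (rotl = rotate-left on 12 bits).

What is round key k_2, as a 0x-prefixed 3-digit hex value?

K = 0x80C
k_0 = rotl(K, (7*0+5) mod 12) = rotl(K, 5) = 0x190
k_1 = rotl(K, (7*1+5) mod 12) = rotl(K, 0) = 0x80C
k_2 = rotl(K, (7*2+5) mod 12) = rotl(K, 7) = 0x640

0x640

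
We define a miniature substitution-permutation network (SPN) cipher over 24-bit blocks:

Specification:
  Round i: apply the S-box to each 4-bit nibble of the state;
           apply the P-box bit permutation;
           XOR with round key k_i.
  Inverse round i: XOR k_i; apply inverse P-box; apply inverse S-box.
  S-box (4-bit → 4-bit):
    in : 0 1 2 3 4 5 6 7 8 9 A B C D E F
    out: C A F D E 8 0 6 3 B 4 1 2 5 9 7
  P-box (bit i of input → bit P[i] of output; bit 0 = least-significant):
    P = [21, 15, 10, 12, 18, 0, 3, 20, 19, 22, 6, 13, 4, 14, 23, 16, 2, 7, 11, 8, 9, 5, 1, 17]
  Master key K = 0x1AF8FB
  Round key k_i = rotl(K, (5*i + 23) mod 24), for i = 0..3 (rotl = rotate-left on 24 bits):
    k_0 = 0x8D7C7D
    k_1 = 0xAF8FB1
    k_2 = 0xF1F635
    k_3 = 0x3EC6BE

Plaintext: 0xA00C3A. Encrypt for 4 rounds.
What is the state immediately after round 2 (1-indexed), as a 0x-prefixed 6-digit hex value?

s_0 = plaintext = 0xA00C3A
s_1 = Round(s_0, k_0) = 0x587177
s_2 = Round(s_1, k_1) = 0x6D6B3C
s_3 = Round(s_2, k_2) = 0xED7E39
s_4 = Round(s_3, k_3) = 0x803CB2

0x6D6B3C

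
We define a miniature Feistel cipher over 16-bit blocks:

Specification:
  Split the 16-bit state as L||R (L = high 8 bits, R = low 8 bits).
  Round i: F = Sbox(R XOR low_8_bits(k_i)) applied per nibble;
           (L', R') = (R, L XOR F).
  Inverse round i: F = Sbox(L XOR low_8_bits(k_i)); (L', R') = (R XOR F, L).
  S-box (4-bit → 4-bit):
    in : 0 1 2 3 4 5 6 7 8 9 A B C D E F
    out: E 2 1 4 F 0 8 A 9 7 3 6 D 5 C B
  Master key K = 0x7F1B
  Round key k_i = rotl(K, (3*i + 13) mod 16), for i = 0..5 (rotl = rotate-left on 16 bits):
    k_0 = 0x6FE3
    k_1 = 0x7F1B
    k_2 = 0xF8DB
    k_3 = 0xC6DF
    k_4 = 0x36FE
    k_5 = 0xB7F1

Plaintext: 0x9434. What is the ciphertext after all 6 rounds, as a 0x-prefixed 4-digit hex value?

0xE2E3

s_0 = plaintext = 0x9434
s_1 = Round(s_0, k_0) = 0x34CE
s_2 = Round(s_1, k_1) = 0xCE64
s_3 = Round(s_2, k_2) = 0x64A5
s_4 = Round(s_3, k_3) = 0xA5C7
s_5 = Round(s_4, k_4) = 0xC7E2
s_6 = Round(s_5, k_5) = 0xE2E3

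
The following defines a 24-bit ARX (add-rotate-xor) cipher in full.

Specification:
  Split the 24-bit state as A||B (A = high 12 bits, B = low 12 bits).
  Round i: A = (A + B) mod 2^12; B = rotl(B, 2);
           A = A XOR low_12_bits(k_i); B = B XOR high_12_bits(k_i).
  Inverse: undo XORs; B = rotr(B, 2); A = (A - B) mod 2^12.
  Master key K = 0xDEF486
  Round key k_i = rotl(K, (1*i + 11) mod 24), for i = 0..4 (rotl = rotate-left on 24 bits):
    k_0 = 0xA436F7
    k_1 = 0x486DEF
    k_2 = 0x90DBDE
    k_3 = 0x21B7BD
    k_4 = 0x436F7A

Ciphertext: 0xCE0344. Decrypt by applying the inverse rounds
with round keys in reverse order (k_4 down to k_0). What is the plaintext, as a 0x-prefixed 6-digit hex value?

s_0 = ciphertext = 0xCE0344
s_1 = InvRound(s_0, k_4) = 0x9BE9DC
s_2 = InvRound(s_1, k_3) = 0xF12EF1
s_3 = InvRound(s_2, k_2) = 0x2CD1FF
s_4 = InvRound(s_3, k_1) = 0x9C455E
s_5 = InvRound(s_4, k_0) = 0x76C7C7

0x76C7C7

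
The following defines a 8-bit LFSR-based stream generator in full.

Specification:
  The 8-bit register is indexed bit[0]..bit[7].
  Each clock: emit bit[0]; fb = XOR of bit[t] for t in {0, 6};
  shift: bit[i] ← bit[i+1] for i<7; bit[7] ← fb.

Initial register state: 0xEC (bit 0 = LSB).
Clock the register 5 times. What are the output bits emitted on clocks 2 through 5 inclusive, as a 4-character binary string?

0110

reg_0 = 0xEC
clock 1: out=0, reg = 0xF6
clock 2: out=0, reg = 0xFB
clock 3: out=1, reg = 0x7D
clock 4: out=1, reg = 0x3E
clock 5: out=0, reg = 0x1F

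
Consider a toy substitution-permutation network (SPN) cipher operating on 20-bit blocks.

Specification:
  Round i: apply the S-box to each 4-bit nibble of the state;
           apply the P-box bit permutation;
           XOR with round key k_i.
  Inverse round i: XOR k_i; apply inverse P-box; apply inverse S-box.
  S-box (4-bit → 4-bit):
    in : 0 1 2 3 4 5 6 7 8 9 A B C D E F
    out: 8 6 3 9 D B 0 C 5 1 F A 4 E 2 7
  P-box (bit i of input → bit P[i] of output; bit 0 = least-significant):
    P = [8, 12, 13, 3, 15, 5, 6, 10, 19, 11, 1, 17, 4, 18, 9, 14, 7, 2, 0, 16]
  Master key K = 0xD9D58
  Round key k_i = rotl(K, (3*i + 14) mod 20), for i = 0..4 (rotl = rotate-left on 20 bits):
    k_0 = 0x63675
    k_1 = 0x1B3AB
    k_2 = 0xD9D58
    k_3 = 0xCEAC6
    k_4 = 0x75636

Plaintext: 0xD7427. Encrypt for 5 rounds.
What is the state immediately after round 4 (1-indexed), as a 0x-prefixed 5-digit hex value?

s_0 = plaintext = 0xD7427
s_1 = Round(s_0, k_0) = 0xDD45A
s_2 = Round(s_1, k_1) = 0xE4484
s_3 = Round(s_2, k_2) = 0x77E06
s_4 = Round(s_3, k_3) = 0xDA4C7
s_5 = Round(s_4, k_4) = 0x83469

0xDA4C7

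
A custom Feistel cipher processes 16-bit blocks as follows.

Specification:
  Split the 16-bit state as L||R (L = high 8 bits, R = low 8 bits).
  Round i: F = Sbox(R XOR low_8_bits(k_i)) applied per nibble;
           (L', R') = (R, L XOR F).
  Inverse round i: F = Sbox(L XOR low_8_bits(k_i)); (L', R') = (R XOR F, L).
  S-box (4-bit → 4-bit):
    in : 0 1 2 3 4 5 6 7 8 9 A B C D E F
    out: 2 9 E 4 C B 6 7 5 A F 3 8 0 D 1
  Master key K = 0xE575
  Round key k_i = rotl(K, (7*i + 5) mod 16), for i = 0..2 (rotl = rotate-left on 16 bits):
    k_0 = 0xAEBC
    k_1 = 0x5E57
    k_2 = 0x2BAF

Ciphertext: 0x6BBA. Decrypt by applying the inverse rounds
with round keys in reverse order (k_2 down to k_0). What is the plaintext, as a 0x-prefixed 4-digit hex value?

s_0 = ciphertext = 0x6BBA
s_1 = InvRound(s_0, k_2) = 0x366B
s_2 = InvRound(s_1, k_1) = 0x0236
s_3 = InvRound(s_2, k_0) = 0x0B02

0x0B02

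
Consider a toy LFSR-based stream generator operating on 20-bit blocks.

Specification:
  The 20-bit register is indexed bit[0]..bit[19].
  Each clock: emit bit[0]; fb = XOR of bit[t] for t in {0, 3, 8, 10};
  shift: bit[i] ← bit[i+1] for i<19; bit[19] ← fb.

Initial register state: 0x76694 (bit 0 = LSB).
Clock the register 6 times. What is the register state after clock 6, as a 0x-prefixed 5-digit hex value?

reg_0 = 0x76694
clock 1: out=0, reg = 0xBB34A
clock 2: out=0, reg = 0x5D9A5
clock 3: out=1, reg = 0x2ECD2
clock 4: out=0, reg = 0x97669
clock 5: out=1, reg = 0xCBB34
clock 6: out=0, reg = 0xE5D9A

0xE5D9A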